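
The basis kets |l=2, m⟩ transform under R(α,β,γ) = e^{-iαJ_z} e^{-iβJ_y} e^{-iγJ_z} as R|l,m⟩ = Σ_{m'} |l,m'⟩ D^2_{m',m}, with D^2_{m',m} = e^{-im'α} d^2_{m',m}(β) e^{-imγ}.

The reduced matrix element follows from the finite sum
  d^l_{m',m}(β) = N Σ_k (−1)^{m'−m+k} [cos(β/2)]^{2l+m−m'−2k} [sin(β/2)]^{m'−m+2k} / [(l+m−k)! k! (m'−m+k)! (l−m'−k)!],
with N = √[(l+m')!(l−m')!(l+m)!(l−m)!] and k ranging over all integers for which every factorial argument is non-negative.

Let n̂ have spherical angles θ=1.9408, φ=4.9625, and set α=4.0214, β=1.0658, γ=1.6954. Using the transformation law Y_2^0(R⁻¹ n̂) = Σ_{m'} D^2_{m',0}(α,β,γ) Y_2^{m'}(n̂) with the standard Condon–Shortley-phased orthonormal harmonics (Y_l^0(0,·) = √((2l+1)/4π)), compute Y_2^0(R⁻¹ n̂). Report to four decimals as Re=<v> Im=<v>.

Need the full column D^2_{m',0} for m'=−2..2 at α=4.0214, β=1.0658, γ=1.6954.
cos(β/2)=0.861337, sin(β/2)=0.508033
d^2_{-2,0}: single k=2 term ⇒ +0.469037;  D = -0.088037+0.460700i
d^2_{-1,0}: k∈[1..2] ⇒ +0.795221 -0.276647 = +0.518574;  D = -0.330487-0.399622i
d^2_{0,0}: k∈[0..2] ⇒ +0.550419 -0.765933 +0.066615 = -0.148900;  D = -0.148900+0.000000i
d^2_{1,0}: k∈[0..1] ⇒ -0.795221 +0.276647 = -0.518574;  D = +0.330487-0.399622i
d^2_{2,0}: single k=0 term ⇒ +0.469037;  D = -0.088037-0.460700i
Y_2^{m'}(θ=1.9408,φ=4.9625) and Σ D·Y over m':
  (-0.0880+0.4607i)·(-0.2946+0.1610i)  (-0.3305-0.3996i)·(-0.0645-0.2524i)  (-0.1489+0.0000i)·(-0.1917+0.0000i)  (+0.3305-0.3996i)·(+0.0645-0.2524i)  (-0.0880-0.4607i)·(-0.2946-0.1610i)
Y_2^0(R⁻¹ n̂) = -0.227050+0.000000i

Re=-0.2271 Im=0.0000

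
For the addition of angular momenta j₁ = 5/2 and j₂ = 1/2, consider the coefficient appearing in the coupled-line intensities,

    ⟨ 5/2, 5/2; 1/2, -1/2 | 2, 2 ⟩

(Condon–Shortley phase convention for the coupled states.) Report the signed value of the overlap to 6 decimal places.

√[5·1!4!0!/6! · 5!0!0!1!4!0!] = √(480)
  +(−1)^0/∏(0,1,0,0,4,0)! = 1/24  (running 1/24)
⟨..|..⟩ = √(480)·(1/24) = +0.912871

+√(5/6) ≈ +0.912871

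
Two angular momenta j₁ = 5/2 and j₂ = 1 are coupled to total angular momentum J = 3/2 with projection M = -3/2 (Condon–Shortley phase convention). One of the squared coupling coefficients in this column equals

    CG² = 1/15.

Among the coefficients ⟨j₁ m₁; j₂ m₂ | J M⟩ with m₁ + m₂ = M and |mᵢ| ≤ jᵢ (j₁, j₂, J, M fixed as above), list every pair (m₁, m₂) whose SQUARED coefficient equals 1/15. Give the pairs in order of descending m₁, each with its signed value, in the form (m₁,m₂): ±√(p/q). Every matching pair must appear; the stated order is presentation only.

Admissible pairs with m₁+m₂ = M = -3/2: (-5/2,1), (-3/2,0), (-1/2,-1)
  (m₁,m₂)=(-1/2,-1): CG² = 1/15, CG = +√(1/15)   ← matches the target
  (m₁,m₂)=(-3/2,0): CG² = 4/15, CG = −√(4/15)
  (m₁,m₂)=(-5/2,1): CG² = 2/3, CG = +√(2/3)
Pairs with CG² = 1/15: (-1/2,-1): +√(1/15)

(-1/2,-1): +√(1/15)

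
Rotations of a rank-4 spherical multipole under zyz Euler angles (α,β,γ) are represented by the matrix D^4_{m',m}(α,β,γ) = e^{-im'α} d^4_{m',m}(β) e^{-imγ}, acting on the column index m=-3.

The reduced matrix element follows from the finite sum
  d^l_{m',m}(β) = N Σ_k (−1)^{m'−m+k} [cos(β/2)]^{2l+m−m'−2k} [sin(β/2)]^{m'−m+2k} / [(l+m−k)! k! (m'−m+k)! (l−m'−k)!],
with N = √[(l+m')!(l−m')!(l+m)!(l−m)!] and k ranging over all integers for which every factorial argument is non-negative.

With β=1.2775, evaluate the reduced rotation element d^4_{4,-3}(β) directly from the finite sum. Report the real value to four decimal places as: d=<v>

d=-0.0608

d^4_{4,-3}(β=1.2775) via the finite sum:
Half-angle: c=0.802842, s=0.596192. N=√(40320·1·1·5040)=14255.272709
Admissible k: 0..0 (factorial args all ≥0)
  k=0: (−1)^7·14255.2727/(5040)·0.8028^1·0.5962^7 = -0.060797
d^4_{4,-3}(1.2775) = -0.060797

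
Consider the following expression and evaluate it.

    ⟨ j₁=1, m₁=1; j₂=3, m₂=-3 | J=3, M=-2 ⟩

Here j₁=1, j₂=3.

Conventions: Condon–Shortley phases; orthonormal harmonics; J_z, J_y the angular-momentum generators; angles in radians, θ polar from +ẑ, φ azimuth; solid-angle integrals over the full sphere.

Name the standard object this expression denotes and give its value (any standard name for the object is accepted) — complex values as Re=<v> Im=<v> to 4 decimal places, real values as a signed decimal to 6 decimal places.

This is a Clebsch–Gordan (vector-coupling) coefficient.
√[7·1!1!5!/8! · 2!0!0!6!1!5!] = √(3600)
  +(−1)^0/∏(0,1,0,0,1,5)! = 1/120  (running 1/120)
⟨..|..⟩ = √(3600)·(1/120) = +0.500000

Clebsch–Gordan coefficient, +√(1/4) ≈ +0.500000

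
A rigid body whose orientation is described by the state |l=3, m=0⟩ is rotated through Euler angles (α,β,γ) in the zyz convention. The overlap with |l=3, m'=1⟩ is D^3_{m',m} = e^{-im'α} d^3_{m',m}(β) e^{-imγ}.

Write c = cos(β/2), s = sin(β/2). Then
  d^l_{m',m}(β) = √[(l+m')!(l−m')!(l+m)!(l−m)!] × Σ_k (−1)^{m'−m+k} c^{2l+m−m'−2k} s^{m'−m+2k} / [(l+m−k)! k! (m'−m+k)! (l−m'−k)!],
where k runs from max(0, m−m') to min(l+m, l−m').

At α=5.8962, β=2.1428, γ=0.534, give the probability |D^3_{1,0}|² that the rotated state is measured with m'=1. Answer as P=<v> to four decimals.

P=0.0287

D^3_{1,0}(5.8962,2.1428,0.5340) = e^{-i·1·5.8962}·d^3_{1,0}(2.1428)·e^{-i·0·0.5340}. Compute d first:
Half-angle: c=0.478896, s=0.877872. N=√(24·2·6·6)=41.569219
k∈{0,1,2} keeps every argument non-negative
  k=0: (−1)^1·41.5692/(12)·0.4789^5·0.8779^1 = -0.076600
  k=1: (−1)^2·41.5692/(4)·0.4789^3·0.8779^3 = +0.772197
  k=2: (−1)^3·41.5692/(12)·0.4789^1·0.8779^5 = -0.864942
d^3_{1,0}(2.1428) = -0.076600 +0.772197 -0.864942 = -0.169345
|D^3_{1,0}|² = |d^3_{1,0}(β)|² = (-0.169345)² = 0.028678 (the z-rotation phases have unit modulus)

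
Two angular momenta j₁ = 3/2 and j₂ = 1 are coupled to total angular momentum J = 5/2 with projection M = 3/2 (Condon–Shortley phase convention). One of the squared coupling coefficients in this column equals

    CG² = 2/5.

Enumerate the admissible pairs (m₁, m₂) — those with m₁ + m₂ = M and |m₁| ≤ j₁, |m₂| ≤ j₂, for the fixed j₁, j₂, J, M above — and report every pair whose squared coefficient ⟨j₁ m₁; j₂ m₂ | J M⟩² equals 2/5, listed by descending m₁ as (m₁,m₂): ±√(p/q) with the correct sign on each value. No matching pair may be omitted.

(3/2,0): +√(2/5)

Admissible pairs with m₁+m₂ = M = 3/2: (1/2,1), (3/2,0)
  (m₁,m₂)=(3/2,0): CG² = 2/5, CG = +√(2/5)   ← matches the target
  (m₁,m₂)=(1/2,1): CG² = 3/5, CG = +√(3/5)
Pairs with CG² = 2/5: (3/2,0): +√(2/5)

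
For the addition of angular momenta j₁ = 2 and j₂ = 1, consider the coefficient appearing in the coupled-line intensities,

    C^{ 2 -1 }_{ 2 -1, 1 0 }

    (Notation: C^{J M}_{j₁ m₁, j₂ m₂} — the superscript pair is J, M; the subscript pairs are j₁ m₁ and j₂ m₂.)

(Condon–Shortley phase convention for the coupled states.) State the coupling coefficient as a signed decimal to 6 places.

triangle: 1!×3!×1!/6! = 6/720
(j±m)!: 1!×3!×1!×1!×1!×3! = 36
prefactor² = (2J+1)×Δ×N² = 3/2
  k=0: +1/(0!×1!×3!×1!×0!×0!) = 1/6
  k=1: −1/(1!×0!×2!×0!×1!×1!) = -1/2
Σ = -1/3  ⇒  CG² = 3/2×(-1/3)² = 1/6
CG = −√(1/6) = -0.408248

−√(1/6) = -0.408248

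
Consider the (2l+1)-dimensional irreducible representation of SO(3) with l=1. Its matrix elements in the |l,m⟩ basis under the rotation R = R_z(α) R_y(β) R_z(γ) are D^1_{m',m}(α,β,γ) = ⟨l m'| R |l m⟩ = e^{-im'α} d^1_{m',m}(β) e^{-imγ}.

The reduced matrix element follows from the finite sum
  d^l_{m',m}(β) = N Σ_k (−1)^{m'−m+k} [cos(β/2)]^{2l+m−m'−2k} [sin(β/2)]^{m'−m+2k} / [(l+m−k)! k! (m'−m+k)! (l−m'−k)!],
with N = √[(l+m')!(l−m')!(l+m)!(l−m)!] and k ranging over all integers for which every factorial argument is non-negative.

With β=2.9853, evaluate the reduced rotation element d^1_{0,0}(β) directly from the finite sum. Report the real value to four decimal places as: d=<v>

d^1_{0,0}(β=2.9853) via the finite sum:
Half-angle: c=0.078067, s=0.996948. N=√(1·1·1·1)=1.000000
Admissible k: 0..1 (factorial args all ≥0)
  k=0: (−1)^0·1.0000/(1)·0.0781^2·0.9969^0 = +0.006094
  k=1: (−1)^1·1.0000/(1)·0.0781^0·0.9969^2 = -0.993906
d^1_{0,0}(2.9853) = +0.006094 -0.993906 = -0.987811

d=-0.9878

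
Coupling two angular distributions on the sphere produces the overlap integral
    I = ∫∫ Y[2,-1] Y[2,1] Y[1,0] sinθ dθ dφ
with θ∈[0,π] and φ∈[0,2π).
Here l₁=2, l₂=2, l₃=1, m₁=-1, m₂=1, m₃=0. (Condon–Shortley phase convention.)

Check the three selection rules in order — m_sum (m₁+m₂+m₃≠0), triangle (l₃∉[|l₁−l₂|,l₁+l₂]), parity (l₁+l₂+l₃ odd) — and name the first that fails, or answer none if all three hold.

azimuthal sum: -1 + 1 + 0 = 0  ✓
0 ≤ 1 ≤ 4 (triangle on l)  ✓
L = 2 + 2 + 1 = 5 (odd)  ✗

parity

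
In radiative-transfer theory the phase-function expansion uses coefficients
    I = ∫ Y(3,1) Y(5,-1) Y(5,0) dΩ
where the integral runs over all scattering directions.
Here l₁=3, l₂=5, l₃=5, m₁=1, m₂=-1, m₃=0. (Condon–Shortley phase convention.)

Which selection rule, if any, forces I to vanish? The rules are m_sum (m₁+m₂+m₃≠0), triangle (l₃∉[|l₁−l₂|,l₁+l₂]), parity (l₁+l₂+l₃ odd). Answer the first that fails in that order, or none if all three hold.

m₁+m₂+m₃ = 1 − 1 + 0 = 0  ✓
triangle: |3−5|=2 ≤ l₃=5 ≤ 3+5=8  ✓
parity: l₁+l₂+l₃ = 13 is odd  ✗

parity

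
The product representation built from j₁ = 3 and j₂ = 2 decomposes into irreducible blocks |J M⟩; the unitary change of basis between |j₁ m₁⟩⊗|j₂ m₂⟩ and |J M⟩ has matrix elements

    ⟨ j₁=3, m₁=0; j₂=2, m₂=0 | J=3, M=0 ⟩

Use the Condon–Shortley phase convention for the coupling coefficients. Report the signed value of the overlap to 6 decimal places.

-0.516398

√[7·2!4!2!/9! · 3!3!2!2!3!3!] = √(48/5)
  +(−1)^0/∏(0,2,3,2,1,0)! = 1/24  (running 1/24)
  +(−1)^1/∏(1,1,2,1,2,1)! = -1/4  (running -5/24)
  +(−1)^2/∏(2,0,1,0,3,2)! = 1/24  (running -1/6)
⟨..|..⟩ = √(48/5)·(-1/6) = -0.516398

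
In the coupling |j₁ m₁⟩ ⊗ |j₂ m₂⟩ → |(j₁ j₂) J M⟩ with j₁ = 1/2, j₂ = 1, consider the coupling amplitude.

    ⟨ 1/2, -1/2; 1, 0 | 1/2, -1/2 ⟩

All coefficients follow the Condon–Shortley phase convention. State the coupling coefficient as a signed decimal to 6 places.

j₁+j₂−J=1  J+j₁−j₂=0  J−j₁+j₂=1  j₁+j₂+J+1=3
(j₁±m₁, j₂±m₂, J±M) = (0,1,1,1,0,1)
P² = 1/3
sum k=1..1:
  [1] −1/1 = -1
S = -1
C² = P²·S² = 1/3 ; C = -0.577350

-0.577350  (= −√(1/3))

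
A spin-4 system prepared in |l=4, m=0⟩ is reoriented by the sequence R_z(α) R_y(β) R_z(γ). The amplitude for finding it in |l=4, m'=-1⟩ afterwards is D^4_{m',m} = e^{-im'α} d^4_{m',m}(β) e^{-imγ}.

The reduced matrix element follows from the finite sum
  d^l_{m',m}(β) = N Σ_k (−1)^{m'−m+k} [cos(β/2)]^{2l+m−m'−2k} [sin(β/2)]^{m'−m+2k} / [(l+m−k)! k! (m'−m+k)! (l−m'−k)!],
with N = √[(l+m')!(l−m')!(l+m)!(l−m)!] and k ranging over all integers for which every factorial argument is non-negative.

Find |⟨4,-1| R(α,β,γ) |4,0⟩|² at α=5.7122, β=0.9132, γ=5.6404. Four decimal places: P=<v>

First d^4_{-1,0}(β=0.9132), then the phase factors e^{-i(-1)α} and e^{-i(0)γ}:
Half-angle: c=0.897557, s=0.440899. N=√(6·120·24·24)=643.987578
The bounds max(0,m−m')=1 and min(l+m,l−m')=4 give 4 terms
  k=1: (−1)^0·643.9876/(144)·0.8976^7·0.4409^1 = +0.925310
  k=2: (−1)^1·643.9876/(24)·0.8976^5·0.4409^3 = -1.339655
  k=3: (−1)^2·643.9876/(24)·0.8976^3·0.4409^5 = +0.323257
  k=4: (−1)^3·643.9876/(144)·0.8976^1·0.4409^7 = -0.013000
d^4_{-1,0}(0.9132) = +0.925310 -1.339655 +0.323257 -0.013000 = -0.104088
|D^4_{-1,0}|² = |d^4_{-1,0}(β)|² = (-0.104088)² = 0.010834 (the z-rotation phases have unit modulus)

P=0.0108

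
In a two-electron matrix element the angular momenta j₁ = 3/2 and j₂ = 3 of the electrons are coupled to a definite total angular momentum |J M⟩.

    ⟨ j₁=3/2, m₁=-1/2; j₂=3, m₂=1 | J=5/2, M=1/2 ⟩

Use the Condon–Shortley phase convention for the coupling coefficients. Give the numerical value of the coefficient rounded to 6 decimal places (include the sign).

j₁+j₂−J=2  J+j₁−j₂=1  J−j₁+j₂=4  j₁+j₂+J+1=8
(j₁±m₁, j₂±m₂, J±M) = (1,2,4,2,3,2)
P² = 288/35
sum k=1..2:
  [1] −1/6 = -1/6
  [2] +1/8 = 1/8
S = -1/24
C² = P²·S² = 1/70 ; C = -0.119523

−√(1/70) ≈ -0.119523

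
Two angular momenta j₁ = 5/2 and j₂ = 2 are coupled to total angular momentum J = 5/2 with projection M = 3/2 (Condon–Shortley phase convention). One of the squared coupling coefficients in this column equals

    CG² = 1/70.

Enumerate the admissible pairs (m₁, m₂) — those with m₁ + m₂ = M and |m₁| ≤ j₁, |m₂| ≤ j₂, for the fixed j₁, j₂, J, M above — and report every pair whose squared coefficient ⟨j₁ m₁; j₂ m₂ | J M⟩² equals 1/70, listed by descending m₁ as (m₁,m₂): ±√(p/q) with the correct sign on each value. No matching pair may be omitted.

(3/2,0): −√(1/70)

Admissible pairs with m₁+m₂ = M = 3/2: (-1/2,2), (1/2,1), (3/2,0), (5/2,-1)
  (m₁,m₂)=(5/2,-1): CG² = 3/7, CG = +√(3/7)
  (m₁,m₂)=(3/2,0): CG² = 1/70, CG = −√(1/70)   ← matches the target
  (m₁,m₂)=(1/2,1): CG² = 6/35, CG = −√(6/35)
  (m₁,m₂)=(-1/2,2): CG² = 27/70, CG = +√(27/70)
Pairs with CG² = 1/70: (3/2,0): −√(1/70)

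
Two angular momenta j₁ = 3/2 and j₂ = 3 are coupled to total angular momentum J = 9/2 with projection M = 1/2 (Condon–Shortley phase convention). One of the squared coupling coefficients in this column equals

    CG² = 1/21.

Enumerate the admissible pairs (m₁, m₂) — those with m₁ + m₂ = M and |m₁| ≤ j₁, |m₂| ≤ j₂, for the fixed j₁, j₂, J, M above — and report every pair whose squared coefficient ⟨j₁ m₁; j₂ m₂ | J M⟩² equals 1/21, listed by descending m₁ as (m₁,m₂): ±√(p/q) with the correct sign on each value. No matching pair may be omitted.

(-3/2,2): +√(1/21)

Admissible pairs with m₁+m₂ = M = 1/2: (-3/2,2), (-1/2,1), (1/2,0), (3/2,-1)
  (m₁,m₂)=(3/2,-1): CG² = 5/42, CG = +√(5/42)
  (m₁,m₂)=(1/2,0): CG² = 10/21, CG = +√(10/21)
  (m₁,m₂)=(-1/2,1): CG² = 5/14, CG = +√(5/14)
  (m₁,m₂)=(-3/2,2): CG² = 1/21, CG = +√(1/21)   ← matches the target
Pairs with CG² = 1/21: (-3/2,2): +√(1/21)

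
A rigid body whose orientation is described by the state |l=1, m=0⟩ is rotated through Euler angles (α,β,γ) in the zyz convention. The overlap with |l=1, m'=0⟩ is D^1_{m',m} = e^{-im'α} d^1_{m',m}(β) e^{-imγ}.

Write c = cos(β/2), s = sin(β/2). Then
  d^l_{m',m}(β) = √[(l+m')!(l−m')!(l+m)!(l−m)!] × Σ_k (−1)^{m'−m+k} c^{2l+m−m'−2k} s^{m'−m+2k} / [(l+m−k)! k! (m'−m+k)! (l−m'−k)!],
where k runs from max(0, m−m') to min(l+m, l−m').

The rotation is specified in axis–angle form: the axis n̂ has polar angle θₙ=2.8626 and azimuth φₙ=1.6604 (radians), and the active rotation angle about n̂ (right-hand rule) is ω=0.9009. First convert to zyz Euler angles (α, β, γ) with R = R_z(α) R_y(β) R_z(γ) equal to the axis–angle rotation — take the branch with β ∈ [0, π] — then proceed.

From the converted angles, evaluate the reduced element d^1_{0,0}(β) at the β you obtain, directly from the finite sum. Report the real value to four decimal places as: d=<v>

d=0.9713

Axis–angle → zyz. n̂ = (sinθₙcosφₙ, sinθₙsinφₙ, cosθₙ) = (-0.024643, +0.274283, -0.961333), ω = 0.9009.
R = I cosω + sinω [n̂]ₓ + (1−cosω) n̂n̂ᵀ gives
  R = [+0.621135, +0.751013, +0.223987; -0.756138, +0.649424, -0.080642; -0.206026, -0.119276, +0.971250]
β = atan2(√(R₁₃²+R₂₃²), R₃₃) = 0.240369; α = atan2(R₂₃, R₁₃) mod 2π = 5.937605; γ = atan2(R₃₂, −R₃₁) mod 2π = 5.758397
d^1_{0,0}(β=0.2404) via the finite sum:
c=cos(0.240369/2)=0.992787, s=sin(0.240369/2)=0.119896; N=√[1·1·1·1]=1.000000
k: max(0,(0)−(0))=0 … min(1+(0),1−(0))=1
  k=0: (−1)^0·1.0000/(1)·0.9928^2·0.1199^0 = +0.985625
  k=1: (−1)^1·1.0000/(1)·0.9928^0·0.1199^2 = -0.014375
d^1_{0,0}(0.2404) = +0.985625 -0.014375 = +0.971250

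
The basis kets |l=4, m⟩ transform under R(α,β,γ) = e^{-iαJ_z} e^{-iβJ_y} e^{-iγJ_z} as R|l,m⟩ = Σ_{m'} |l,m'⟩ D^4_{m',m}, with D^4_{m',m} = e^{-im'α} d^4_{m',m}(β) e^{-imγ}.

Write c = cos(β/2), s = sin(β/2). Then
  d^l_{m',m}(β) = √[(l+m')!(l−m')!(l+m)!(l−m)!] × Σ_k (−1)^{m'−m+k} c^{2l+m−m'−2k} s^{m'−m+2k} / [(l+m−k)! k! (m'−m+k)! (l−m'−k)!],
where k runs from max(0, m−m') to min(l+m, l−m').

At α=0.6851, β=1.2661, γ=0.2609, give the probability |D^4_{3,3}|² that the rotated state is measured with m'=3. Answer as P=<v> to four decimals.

P=0.2444

D^4_{3,3}(0.6851,1.2661,0.2609) = e^{-i·3·0.6851}·d^4_{3,3}(1.2661)·e^{-i·3·0.2609}. Compute d first:
c=cos(1.266100/2)=0.806227, s=sin(1.266100/2)=0.591606; N=√[5040·1·5040·1]=5040.000000
k∈{0,1} keeps every argument non-negative
  k=0: (−1)^0·5040.0000/(5040)·0.8062^8·0.5916^0 = +0.178508
  k=1: (−1)^1·5040.0000/(720)·0.8062^6·0.5916^2 = -0.672833
d^4_{3,3}(1.2661) = +0.178508 -0.672833 = -0.494325
|D^4_{3,3}|² = |d^4_{3,3}(β)|² = (-0.494325)² = 0.244357 (the z-rotation phases have unit modulus)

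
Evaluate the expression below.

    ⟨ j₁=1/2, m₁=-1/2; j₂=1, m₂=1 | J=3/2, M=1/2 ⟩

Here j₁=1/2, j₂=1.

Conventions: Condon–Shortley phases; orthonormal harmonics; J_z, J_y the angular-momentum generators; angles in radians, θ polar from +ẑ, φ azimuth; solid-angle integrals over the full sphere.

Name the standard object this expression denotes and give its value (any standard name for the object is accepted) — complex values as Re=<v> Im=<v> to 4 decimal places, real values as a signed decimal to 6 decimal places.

This is a Clebsch–Gordan (vector-coupling) coefficient.
j₁+j₂−J=0  J+j₁−j₂=1  J−j₁+j₂=2  j₁+j₂+J+1=4
(j₁±m₁, j₂±m₂, J±M) = (0,1,2,0,2,1)
P² = 4/3
sum k=0..0:
  [0] +1/2 = 1/2
S = 1/2
C² = P²·S² = 1/3 ; C = +0.577350

Clebsch–Gordan coefficient, +√(1/3) ≈ +0.577350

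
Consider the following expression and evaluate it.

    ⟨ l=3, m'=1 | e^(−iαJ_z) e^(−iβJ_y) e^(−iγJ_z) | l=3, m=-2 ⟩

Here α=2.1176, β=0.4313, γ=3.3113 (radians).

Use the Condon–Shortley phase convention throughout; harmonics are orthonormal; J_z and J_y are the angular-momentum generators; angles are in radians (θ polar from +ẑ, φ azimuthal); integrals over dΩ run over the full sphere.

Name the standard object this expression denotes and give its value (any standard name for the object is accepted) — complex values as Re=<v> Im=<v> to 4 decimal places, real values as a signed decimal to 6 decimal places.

This is a Wigner D-matrix element — the rotation-matrix element ⟨l m'| R(α,β,γ) |l m⟩ in the angular-momentum basis.
Split into d^3_{1,-2}(β=0.4313) × two z-phases.
Half-angle: c=0.976838, s=0.213982. N=√(24·2·1·120)=75.894664
k: max(0,(-2)−(1))=0 … min(3+(-2),3−(1))=1
  k=0: (−1)^3·75.8947/(12)·0.9768^3·0.2140^3 = -0.057761
  k=1: (−1)^4·75.8947/(24)·0.9768^1·0.2140^5 = +0.001386
d^3_{1,-2}(0.4313) = -0.057761 +0.001386 = -0.056375
Attach z-rotation phases: D = e^{-i(1)(2.1176)}·(-0.056375)·e^{-i(-2)(3.3113)} = +0.011608+0.055167i

Wigner D-matrix element, Re=0.0116 Im=0.0552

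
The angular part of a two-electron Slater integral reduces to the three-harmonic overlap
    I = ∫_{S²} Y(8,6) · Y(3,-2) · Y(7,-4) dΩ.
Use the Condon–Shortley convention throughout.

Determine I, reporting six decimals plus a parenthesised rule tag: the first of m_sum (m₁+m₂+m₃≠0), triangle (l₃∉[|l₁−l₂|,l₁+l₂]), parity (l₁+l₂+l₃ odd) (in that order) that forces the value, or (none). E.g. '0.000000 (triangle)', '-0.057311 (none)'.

Rules hold: Σm=0, L=18 even, 5≤7≤11.
N = 17·7·15 = 1785
Δ = 4!·12!·2!/19! = 1/5290740
Racah Σ t=1..3: t=1:−1/7257600 t=2:+1/2073600 t=3:−1/7257600 = 1/4838400
⇒ 3j(8 3 7; 0 0 0)² = 252/20995, sgn -1
Racah Σ t=0..1: t=0:+1/174182400 t=1:−1/479001600 = 1/273715200
⇒ 3j(8 3 7; 6 -2 -4)² = 49/3876, sgn -1
4πI² = N·(3j₀)²·(3jₘ)² = 21609/79781
I = +1·√(0.270854/4π) = 0.14681238
No selection rule forces the value: the integral is nonzero (none).

0.146812 (none)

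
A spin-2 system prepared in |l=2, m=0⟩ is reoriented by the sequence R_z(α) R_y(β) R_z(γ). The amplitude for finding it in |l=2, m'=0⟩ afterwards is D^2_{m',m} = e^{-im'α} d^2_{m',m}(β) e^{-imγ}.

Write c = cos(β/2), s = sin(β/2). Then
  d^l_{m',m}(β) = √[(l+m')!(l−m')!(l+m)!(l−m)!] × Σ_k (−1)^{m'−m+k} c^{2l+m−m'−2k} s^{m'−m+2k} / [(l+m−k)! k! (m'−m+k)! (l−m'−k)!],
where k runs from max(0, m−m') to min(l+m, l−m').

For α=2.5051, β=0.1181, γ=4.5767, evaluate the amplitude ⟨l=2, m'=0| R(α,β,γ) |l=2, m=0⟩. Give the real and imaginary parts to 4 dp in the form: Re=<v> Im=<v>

D^2_{0,0}(2.5051,0.1181,4.5767) = e^{-i·0·2.5051}·d^2_{0,0}(0.1181)·e^{-i·0·4.5767}. Compute d first:
Half-angle: c=0.998257, s=0.059016. N=√(2·2·2·2)=4.000000
k∈{0,1,2} keeps every argument non-negative
  k=0: (−1)^0·4.0000/(4)·0.9983^4·0.0590^0 = +0.993046
  k=1: (−1)^1·4.0000/(1)·0.9983^2·0.0590^2 = -0.013883
  k=2: (−1)^2·4.0000/(4)·0.9983^0·0.0590^4 = +0.000012
d^2_{0,0}(0.1181) = +0.993046 -0.013883 +0.000012 = +0.979176
D = (+1.000000+0.000000i)·(+0.979176)·(+1.000000+0.000000i) = +0.979176+0.000000i

Re=0.9792 Im=0.0000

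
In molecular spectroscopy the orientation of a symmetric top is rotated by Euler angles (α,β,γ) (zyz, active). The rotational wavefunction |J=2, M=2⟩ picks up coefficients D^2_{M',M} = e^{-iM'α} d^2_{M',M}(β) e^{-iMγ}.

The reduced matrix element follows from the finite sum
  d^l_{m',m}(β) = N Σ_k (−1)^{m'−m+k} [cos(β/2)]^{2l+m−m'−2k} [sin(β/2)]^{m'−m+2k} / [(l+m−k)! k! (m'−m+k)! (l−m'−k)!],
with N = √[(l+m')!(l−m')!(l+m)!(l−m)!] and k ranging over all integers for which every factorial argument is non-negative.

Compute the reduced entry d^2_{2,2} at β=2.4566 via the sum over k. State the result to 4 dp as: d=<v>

d=0.0127

d^2_{2,2}(β=2.4566) via the finite sum:
With c≡cos(β/2)=0.335839 and s≡sin(β/2)=0.941919, N=[24·1·24·1]^{1/2}=24.000000
The bounds max(0,m−m')=0 and min(l+m,l−m')=0 give 1 term
  k=0: (−1)^0·24.0000/(24)·0.3358^4·0.9419^0 = +0.012721
d^2_{2,2}(2.4566) = +0.012721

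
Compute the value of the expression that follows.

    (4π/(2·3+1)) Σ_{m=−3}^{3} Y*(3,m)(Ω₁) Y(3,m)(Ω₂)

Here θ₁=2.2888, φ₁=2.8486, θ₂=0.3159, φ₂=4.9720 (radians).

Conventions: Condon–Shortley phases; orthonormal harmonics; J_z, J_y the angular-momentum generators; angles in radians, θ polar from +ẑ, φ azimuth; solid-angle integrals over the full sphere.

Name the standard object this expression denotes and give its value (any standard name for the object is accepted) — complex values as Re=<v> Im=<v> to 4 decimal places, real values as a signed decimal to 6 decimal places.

Legendre polynomial (addition theorem), +0.075343

This sum is the spherical-harmonic addition theorem: it equals the Legendre polynomial P_l(cos γ) of the angle γ between the two directions.
Term-by-term m-sum for l=3 (normalisation 4π/7 = 1.795196):
  [-3]  conj(Y_{3,-3})(Ω₁) = -0.11370 + 0.13725j ; Y_{3,-3}(Ω₂) = -0.00879 - 0.00890j ; Δ = 0.00222 - 0.00019j
  [-2]  conj(Y_{3,-2})(Ω₁) = -0.31773 + 0.21089j ; Y_{3,-2}(Ω₂) = -0.08140 + 0.04652j ; Δ = 0.01605 - 0.03195j
  [-1]  conj(Y_{3,-1})(Ω₁) = -0.27125 + 0.08183j ; Y_{3,-1}(Ω₂) = 0.09066 + 0.34132j ; Δ = -0.05252 - 0.08517j
  [+0]  conj(Y_{3,0})(Ω₁) = 0.20523 + 0.00000j ; Y_{3,0}(Ω₂) = 0.53824 + 0.00000j ; Δ = 0.11046 + 0.00000j
  [+1]  conj(Y_{3,1})(Ω₁) = 0.27125 + 0.08183j ; Y_{3,1}(Ω₂) = -0.09066 + 0.34132j ; Δ = -0.05252 + 0.08517j
  [+2]  conj(Y_{3,2})(Ω₁) = -0.31773 - 0.21089j ; Y_{3,2}(Ω₂) = -0.08140 - 0.04652j ; Δ = 0.01605 + 0.03195j
  [+3]  conj(Y_{3,3})(Ω₁) = 0.11370 + 0.13725j ; Y_{3,3}(Ω₂) = 0.00879 - 0.00890j ; Δ = 0.00222 + 0.00019j
Σ over m = 0.04197 + 0.00000j; ×(4π/7) → 0.07534 + 0.00000j. Real part: 0.075343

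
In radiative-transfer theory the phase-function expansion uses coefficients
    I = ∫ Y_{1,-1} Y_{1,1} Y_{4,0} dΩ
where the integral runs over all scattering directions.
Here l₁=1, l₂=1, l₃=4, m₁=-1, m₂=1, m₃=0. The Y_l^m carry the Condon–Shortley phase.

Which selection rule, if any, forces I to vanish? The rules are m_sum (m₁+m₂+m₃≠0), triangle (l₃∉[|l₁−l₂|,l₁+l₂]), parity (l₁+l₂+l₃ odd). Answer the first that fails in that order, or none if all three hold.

triangle

Σmᵢ = 0  ✓
l₃∈[|l₁−l₂|,l₁+l₂]=[0,2] required, l₃=4 fails  ✗
Σlᵢ = 6 ⇒ even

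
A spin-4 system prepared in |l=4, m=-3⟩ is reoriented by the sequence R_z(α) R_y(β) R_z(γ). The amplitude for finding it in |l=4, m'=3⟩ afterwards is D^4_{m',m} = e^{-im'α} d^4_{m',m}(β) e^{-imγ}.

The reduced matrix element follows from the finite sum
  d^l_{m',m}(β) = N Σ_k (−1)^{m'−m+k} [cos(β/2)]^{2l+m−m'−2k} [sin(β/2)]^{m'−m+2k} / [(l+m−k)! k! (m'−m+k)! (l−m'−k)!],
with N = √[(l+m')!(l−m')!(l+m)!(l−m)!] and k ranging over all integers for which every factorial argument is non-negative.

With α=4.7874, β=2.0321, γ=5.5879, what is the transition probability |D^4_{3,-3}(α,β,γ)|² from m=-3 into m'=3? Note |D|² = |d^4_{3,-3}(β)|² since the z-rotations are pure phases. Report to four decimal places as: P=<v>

P=0.2117

D^4_{3,-3}(4.7874,2.0321,5.5879) = e^{-i·3·4.7874}·d^4_{3,-3}(2.0321)·e^{-i·-3·5.5879}. Compute d first:
With c≡cos(β/2)=0.526728 and s≡sin(β/2)=0.850034, N=[5040·1·1·5040]^{1/2}=5040.000000
The bounds max(0,m−m')=0 and min(l+m,l−m')=1 give 2 terms
  k=0: (−1)^6·5040.0000/(720)·0.5267^2·0.8500^6 = +0.732636
  k=1: (−1)^7·5040.0000/(5040)·0.5267^0·0.8500^8 = -0.272578
d^4_{3,-3}(2.0321) = +0.732636 -0.272578 = +0.460058
|D^4_{3,-3}|² = |d^4_{3,-3}(β)|² = (+0.460058)² = 0.211654 (the z-rotation phases have unit modulus)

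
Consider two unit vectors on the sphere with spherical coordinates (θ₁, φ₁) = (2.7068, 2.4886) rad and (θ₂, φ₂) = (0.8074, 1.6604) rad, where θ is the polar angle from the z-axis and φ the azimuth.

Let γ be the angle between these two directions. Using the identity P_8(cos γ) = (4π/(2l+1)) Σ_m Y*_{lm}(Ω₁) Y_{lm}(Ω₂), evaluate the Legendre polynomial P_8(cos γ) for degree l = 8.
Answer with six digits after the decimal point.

Expand P_8 via completeness: Σ_{m} conj(Y_{8,m}) at Ω₁ times Y_{8,m} at Ω₂ —
  term(m=-8) = +0.000018+0.000007i   from Y*(Ω₁)=+0.000250+0.000445i, Y(Ω₂)=+0.028850-0.025142i
  term(m=-7) = -0.000570+0.000301i   from Y*(Ω₁)=-0.000620+0.004355i, Y(Ω₂)=+0.085969+0.118598i
  term(m=-6) = +0.002000-0.007617i   from Y*(Ω₁)=-0.017009+0.016704i, Y(Ω₂)=-0.283736+0.169164i
  term(m=-5) = +0.022795+0.035454i   from Y*(Ω₁)=-0.090632+0.011238i, Y(Ω₂)=-0.199925-0.415978i
  term(m=-4) = -0.078136-0.013510i   from Y*(Ω₁)=-0.216842-0.126941i, Y(Ω₂)=+0.295528-0.110703i
  term(m=-3) = -0.044175+0.034072i   from Y*(Ω₁)=-0.179312-0.438490i, Y(Ω₂)=-0.031276-0.113533i
  term(m=-2) = +0.016873-0.196628i   from Y*(Ω₁)=+0.134467-0.495860i, Y(Ω₂)=+0.377972-0.068470i
  term(m=-1) = +0.002859+0.003115i   from Y*(Ω₁)=+0.054705-0.041846i, Y(Ω₂)=+0.005493+0.061144i
  term(m=+0) = -0.172100-0.000000i   from Y*(Ω₁)=-0.471629-0.000000i, Y(Ω₂)=+0.364905+0.000000i
  term(m=+1) = +0.002859-0.003115i   from Y*(Ω₁)=-0.054705-0.041846i, Y(Ω₂)=-0.005493+0.061144i
  term(m=+2) = +0.016873+0.196628i   from Y*(Ω₁)=+0.134467+0.495860i, Y(Ω₂)=+0.377972+0.068470i
  term(m=+3) = -0.044175-0.034072i   from Y*(Ω₁)=+0.179312-0.438490i, Y(Ω₂)=+0.031276-0.113533i
  term(m=+4) = -0.078136+0.013510i   from Y*(Ω₁)=-0.216842+0.126941i, Y(Ω₂)=+0.295528+0.110703i
  term(m=+5) = +0.022795-0.035454i   from Y*(Ω₁)=+0.090632+0.011238i, Y(Ω₂)=+0.199925-0.415978i
  term(m=+6) = +0.002000+0.007617i   from Y*(Ω₁)=-0.017009-0.016704i, Y(Ω₂)=-0.283736-0.169164i
  term(m=+7) = -0.000570-0.000301i   from Y*(Ω₁)=+0.000620+0.004355i, Y(Ω₂)=-0.085969+0.118598i
  term(m=+8) = +0.000018-0.000007i   from Y*(Ω₁)=+0.000250-0.000445i, Y(Ω₂)=+0.028850+0.025142i
Σ over m = -0.328769-0.000000i; ×(4π/17) → -0.243026-0.000000i. Real part: -0.243026

-0.243026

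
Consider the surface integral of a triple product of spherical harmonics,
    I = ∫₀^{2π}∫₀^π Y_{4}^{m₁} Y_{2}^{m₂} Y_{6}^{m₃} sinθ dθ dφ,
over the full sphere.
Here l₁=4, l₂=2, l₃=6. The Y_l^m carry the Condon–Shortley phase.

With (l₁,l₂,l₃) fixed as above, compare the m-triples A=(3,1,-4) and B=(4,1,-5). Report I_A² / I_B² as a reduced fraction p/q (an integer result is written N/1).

l's match ⇒ only the (l;m) 3-j factors differ between A and B.
A: triangle coeff Δ(4,2,6) = 1/6435; Σ_t [0,0]: t=0:+1/30240 = 1/30240; (3j)²=16/429 [(4 2 6; 3 1 -4)], sign=+1
B: triangle coeff Δ(4,2,6) = 1/6435; Σ_t [0,0]: t=0:+1/241920 = 1/241920; (3j)²=1/39 [(4 2 6; 4 1 -5)], sign=-1
I_A²/I_B² = (16/429)/(1/39) = 16/11

16/11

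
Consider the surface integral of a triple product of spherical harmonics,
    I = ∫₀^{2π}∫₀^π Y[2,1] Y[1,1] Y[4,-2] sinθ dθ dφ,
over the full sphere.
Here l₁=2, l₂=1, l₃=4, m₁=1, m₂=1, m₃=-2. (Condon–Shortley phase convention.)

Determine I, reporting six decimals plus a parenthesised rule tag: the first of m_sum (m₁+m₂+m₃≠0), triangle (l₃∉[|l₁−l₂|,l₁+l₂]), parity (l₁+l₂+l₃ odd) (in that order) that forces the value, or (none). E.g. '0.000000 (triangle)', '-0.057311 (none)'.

|2−1|≤4≤2+1 violated ⇒ I = 0

0.000000 (triangle)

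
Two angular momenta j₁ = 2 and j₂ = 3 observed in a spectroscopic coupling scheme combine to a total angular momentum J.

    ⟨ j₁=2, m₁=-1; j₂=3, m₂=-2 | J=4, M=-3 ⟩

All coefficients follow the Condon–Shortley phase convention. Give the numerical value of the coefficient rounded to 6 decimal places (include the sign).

+√(1/20) = +0.223607

j₁+j₂−J=1  J+j₁−j₂=3  J−j₁+j₂=5  j₁+j₂+J+1=10
(j₁±m₁, j₂±m₂, J±M) = (1,3,1,5,1,7)
P² = 6480
sum k=0..1:
  [0] +1/144 = 1/144
  [1] −1/240 = -1/240
S = 1/360
C² = P²·S² = 1/20 ; C = +0.223607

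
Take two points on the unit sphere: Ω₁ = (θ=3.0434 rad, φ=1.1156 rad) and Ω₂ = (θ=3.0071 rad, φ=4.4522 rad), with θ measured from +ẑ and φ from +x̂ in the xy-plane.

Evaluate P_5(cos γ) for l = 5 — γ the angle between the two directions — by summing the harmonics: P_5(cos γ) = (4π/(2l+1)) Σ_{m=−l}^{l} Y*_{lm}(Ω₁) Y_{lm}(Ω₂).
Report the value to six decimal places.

Summing Y*_{l m}(θ₁,φ₁)·Y_{l m}(θ₂,φ₂) over m ∈ [−5, 5]; prefactor 4π/(2·5+1) = 1.142397:
  m=-5: (0.00000 - 0.00000j) × (-0.00002 + 0.00001j) = -0.00000 + 0.00000j  (running Σ = -0.00000 + 0.00000j)
  m=-4: (0.00003 + 0.00013j) × (-0.00024 - 0.00041j) = 0.00000 - 0.00000j  (running Σ = 0.00000 - 0.00000j)
  m=-3: (-0.00253 - 0.00053j) × (0.00460 - 0.00464j) = -0.00001 + 0.00001j  (running Σ = -0.00001 + 0.00001j)
  m=-2: (0.01960 - 0.02523j) × (0.05098 + 0.02922j) = 0.00174 - 0.00071j  (running Σ = 0.00172 - 0.00070j)
  m=-1: (0.10675 + 0.21808j) × (-0.08290 + 0.31139j) = -0.07676 + 0.01516j  (running Σ = -0.07503 + 0.01446j)
  m=0: (-0.86913 + 0.00000j) × (-0.81283 + 0.00000j) = 0.70645 + 0.00000j  (running Σ = 0.63142 + 0.01446j)
  m=1: (-0.10675 + 0.21808j) × (0.08290 + 0.31139j) = -0.07676 - 0.01516j  (running Σ = 0.55466 - 0.00070j)
  m=2: (0.01960 + 0.02523j) × (0.05098 - 0.02922j) = 0.00174 + 0.00071j  (running Σ = 0.55640 + 0.00001j)
  m=3: (0.00253 - 0.00053j) × (-0.00460 - 0.00464j) = -0.00001 - 0.00001j  (running Σ = 0.55638 - 0.00000j)
  m=4: (0.00003 - 0.00013j) × (-0.00024 + 0.00041j) = 0.00000 + 0.00000j  (running Σ = 0.55638 + 0.00000j)
  m=5: (-0.00000 - 0.00000j) × (0.00002 + 0.00001j) = -0.00000 - 0.00000j  (running Σ = 0.55638 - 0.00000j)
Total Σ_m = 0.55638 - 0.00000j. Multiply by 1.142397: 0.63561 - 0.00000j. P_5(cos γ) = 0.635612

0.635612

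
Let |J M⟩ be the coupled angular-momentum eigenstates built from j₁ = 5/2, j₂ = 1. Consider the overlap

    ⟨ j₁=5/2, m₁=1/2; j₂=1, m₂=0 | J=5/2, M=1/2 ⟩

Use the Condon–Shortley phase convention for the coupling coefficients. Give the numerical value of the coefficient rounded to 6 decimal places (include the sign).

+0.169031

triangle: 1!×4!×1!/7! = 24/5040
(j±m)!: 3!×2!×1!×1!×3!×2! = 144
prefactor² = (2J+1)×Δ×N² = 144/35
  k=0: +1/(0!×1!×2!×1!×2!×0!) = 1/4
  k=1: −1/(1!×0!×1!×0!×3!×1!) = -1/6
Σ = 1/12  ⇒  CG² = 144/35×(1/12)² = 1/35
CG = +√(1/35) = +0.169031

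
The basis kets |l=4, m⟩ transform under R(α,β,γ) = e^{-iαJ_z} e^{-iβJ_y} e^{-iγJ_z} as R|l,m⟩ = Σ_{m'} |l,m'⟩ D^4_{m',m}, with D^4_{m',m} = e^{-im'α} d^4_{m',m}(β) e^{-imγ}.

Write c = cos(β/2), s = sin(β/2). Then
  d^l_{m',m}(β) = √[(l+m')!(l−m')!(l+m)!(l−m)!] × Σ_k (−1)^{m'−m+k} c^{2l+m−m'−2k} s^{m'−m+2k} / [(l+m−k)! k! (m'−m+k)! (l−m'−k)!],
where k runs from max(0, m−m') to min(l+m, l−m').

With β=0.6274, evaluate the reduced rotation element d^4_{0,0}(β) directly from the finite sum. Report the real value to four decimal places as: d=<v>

d^4_{0,0}(β=0.6274) via the finite sum:
Half-angle: c=0.951198, s=0.308580. N=√(24·24·24·24)=576.000000
k: max(0,(0)−(0))=0 … min(4+(0),4−(0))=4
  k=0: (−1)^0·576.0000/(576)·0.9512^8·0.3086^0 = +0.670145
  k=1: (−1)^1·576.0000/(36)·0.9512^6·0.3086^2 = -1.128451
  k=2: (−1)^2·576.0000/(16)·0.9512^4·0.3086^4 = +0.267214
  k=3: (−1)^3·576.0000/(36)·0.9512^2·0.3086^6 = -0.012499
  k=4: (−1)^4·576.0000/(576)·0.9512^0·0.3086^8 = +0.000082
d^4_{0,0}(0.6274) = +0.670145 -1.128451 +0.267214 -0.012499 +0.000082 = -0.203509

d=-0.2035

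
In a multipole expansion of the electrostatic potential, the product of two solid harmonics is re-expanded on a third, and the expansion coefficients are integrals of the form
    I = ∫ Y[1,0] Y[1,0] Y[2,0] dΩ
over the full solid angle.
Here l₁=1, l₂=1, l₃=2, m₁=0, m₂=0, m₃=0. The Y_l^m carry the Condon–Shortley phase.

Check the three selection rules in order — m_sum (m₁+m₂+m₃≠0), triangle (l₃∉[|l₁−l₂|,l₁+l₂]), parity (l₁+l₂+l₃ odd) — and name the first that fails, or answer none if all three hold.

none

azimuthal sum: 0 + 0 + 0 = 0  ✓
0 ≤ 2 ≤ 2 (triangle on l)  ✓
L = 1 + 1 + 2 = 4 (even)  ✓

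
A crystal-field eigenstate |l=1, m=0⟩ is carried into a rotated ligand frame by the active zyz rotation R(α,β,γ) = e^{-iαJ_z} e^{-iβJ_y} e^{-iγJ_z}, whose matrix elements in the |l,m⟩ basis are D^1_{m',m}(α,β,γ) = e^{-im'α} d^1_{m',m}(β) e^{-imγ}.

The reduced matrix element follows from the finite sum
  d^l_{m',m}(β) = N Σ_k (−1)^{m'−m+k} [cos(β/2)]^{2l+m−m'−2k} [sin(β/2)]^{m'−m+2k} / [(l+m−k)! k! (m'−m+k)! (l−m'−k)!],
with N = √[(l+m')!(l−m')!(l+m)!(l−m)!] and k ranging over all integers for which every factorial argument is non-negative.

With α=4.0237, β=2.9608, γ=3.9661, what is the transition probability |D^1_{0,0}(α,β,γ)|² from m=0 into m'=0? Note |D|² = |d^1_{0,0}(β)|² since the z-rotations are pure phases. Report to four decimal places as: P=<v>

Split into d^1_{0,0}(β=2.9608) × two z-phases.
With c≡cos(β/2)=0.090273 and s≡sin(β/2)=0.995917, N=[1·1·1·1]^{1/2}=1.000000
k∈{0,1} keeps every argument non-negative
  k=0: (−1)^0·1.0000/(1)·0.0903^2·0.9959^0 = +0.008149
  k=1: (−1)^1·1.0000/(1)·0.0903^0·0.9959^2 = -0.991851
d^1_{0,0}(2.9608) = +0.008149 -0.991851 = -0.983701
|D^1_{0,0}|² = |d^1_{0,0}(β)|² = (-0.983701)² = 0.967669 (the z-rotation phases have unit modulus)

P=0.9677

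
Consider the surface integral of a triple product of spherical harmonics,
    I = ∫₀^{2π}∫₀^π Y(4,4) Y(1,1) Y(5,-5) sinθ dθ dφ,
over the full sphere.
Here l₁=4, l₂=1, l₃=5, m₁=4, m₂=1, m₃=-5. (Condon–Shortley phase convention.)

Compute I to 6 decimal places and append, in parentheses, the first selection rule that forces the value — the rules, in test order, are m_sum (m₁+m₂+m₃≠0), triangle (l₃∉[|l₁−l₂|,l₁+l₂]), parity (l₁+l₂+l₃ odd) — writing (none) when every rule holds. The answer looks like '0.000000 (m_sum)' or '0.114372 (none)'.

-0.329416 (none)

Rules hold: Σm=0, L=10 even, 3≤5≤5.
N = 9·3·11 = 297
Δ = 0!·8!·2!/11! = 1/495
Racah Σ t=0..0: t=0:+1/576 = 1/576
⇒ 3j(4 1 5; 0 0 0)² = 5/99, sgn -1
Racah Σ t=0..0: t=0:+1/80640 = 1/80640
⇒ 3j(4 1 5; 4 1 -5)² = 1/11, sgn +1
4πI² = N·(3j₀)²·(3jₘ)² = 15/11
I = -1·√(1.36364/4π) = -0.32941575
No selection rule forces the value: the integral is nonzero (none).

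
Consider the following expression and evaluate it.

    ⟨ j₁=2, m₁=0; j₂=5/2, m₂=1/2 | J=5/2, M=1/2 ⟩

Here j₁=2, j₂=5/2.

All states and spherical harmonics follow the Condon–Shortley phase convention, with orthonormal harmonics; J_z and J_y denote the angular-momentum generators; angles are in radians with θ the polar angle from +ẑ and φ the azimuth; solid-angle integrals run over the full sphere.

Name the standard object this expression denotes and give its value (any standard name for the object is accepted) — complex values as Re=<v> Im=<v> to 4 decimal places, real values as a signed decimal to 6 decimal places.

This is a Clebsch–Gordan (vector-coupling) coefficient.
triangle: 2!·2!·3!/8! = 24/40320
(j±m)!: 2!·2!·3!·2!·3!·2! = 576
prefactor² = (2J+1)·Δ·N² = 72/35
  k=0: +1/(0!·2!·2!·3!·0!·0!) = 1/24
  k=1: −1/(1!·1!·1!·2!·1!·1!) = -1/2
  k=2: +1/(2!·0!·0!·1!·2!·2!) = 1/8
Σ = -1/3  ⇒  CG² = 72/35·(-1/3)² = 8/35
CG = −√(8/35) = -0.478091

Clebsch–Gordan coefficient, −√(8/35) ≈ -0.478091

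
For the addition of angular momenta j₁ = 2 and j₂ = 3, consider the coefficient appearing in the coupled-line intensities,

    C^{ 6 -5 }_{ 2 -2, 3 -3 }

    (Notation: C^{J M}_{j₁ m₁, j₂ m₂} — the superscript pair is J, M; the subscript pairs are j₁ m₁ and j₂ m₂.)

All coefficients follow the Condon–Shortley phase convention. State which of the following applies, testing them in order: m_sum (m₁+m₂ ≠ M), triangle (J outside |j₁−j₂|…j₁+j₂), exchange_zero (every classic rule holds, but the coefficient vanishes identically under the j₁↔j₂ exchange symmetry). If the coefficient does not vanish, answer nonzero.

triangle

m-sum: m₁+m₂ = -2+(-3) = -5, M = -5  ✓
triangle: need |j₁−j₂| ≤ J ≤ j₁+j₂, i.e. J ∈ [1, 5]; J = 6 is outside ✗ ⇒ coefficient is 0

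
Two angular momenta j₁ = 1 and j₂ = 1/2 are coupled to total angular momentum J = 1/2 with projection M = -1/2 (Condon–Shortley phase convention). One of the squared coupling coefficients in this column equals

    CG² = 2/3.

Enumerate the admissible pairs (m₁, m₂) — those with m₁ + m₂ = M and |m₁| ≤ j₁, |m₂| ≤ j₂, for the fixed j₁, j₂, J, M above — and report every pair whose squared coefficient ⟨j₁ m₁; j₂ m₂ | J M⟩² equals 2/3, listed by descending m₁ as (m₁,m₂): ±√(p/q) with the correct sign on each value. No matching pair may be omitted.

(-1,1/2): −√(2/3)

Admissible pairs with m₁+m₂ = M = -1/2: (-1,1/2), (0,-1/2)
  (m₁,m₂)=(0,-1/2): CG² = 1/3, CG = +√(1/3)
  (m₁,m₂)=(-1,1/2): CG² = 2/3, CG = −√(2/3)   ← matches the target
Pairs with CG² = 2/3: (-1,1/2): −√(2/3)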